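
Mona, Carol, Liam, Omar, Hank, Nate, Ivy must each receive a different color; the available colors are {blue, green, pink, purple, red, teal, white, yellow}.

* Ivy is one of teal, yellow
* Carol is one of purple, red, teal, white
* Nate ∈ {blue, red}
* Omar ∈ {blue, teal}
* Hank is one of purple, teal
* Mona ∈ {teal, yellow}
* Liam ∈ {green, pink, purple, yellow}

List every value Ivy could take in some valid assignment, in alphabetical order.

Mona and Ivy between them cover only {teal, yellow} — a naked pair. Remove those values from Carol, Liam, Omar, Hank.
Omar must be blue (only option left). So Nate can't be blue.
Hank has just one choice, so Hank = purple. Eliminate purple elsewhere: Carol, Liam.
Nate must be red (only option left). Remove red from Carol.
Carol must be white (only option left).
No further eliminations apply; Ivy can still be any of teal, yellow.

teal, yellow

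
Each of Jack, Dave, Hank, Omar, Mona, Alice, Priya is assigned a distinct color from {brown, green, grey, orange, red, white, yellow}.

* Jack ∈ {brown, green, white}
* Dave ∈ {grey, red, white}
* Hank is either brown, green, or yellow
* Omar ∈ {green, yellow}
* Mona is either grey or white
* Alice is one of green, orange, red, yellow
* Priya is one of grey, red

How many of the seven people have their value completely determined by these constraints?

1

The 7 variables together cover exactly {brown, green, grey, orange, red, white, yellow} — 7 values for 7 variables — and orange appears only in Alice's list, so Alice = orange.
The 3 variables Dave, Mona, Priya are confined to {grey, red, white}, which locks those values in; drop them from Jack.
Determined: Alice=orange. The other people each still have more than one consistent value. That makes 1.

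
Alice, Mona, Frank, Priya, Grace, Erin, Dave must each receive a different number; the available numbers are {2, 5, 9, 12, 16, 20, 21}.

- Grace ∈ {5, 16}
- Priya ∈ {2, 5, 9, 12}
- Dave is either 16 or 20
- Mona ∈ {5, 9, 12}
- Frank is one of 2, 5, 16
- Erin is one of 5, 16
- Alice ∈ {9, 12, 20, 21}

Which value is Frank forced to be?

2

The 7 variables together cover exactly {2, 5, 9, 12, 16, 20, 21} — 7 values for 7 variables — and 21 appears only in Alice's list, so Alice = 21.
Among the 6 still-open variables, 20 fits only Dave (and all 6 values in {2, 5, 9, 12, 16, 20} must be used), so Dave = 20.
The 2 variables Grace and Erin are confined to {5, 16}, which locks those values in; drop them from Mona, Frank, Priya.
So Frank = 2.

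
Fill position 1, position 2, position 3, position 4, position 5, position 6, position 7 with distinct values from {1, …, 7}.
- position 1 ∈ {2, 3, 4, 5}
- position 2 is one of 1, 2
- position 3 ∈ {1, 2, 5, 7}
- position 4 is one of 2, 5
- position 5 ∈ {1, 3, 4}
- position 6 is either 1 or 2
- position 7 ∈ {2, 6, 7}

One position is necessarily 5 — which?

Among the 7 variables, 6 fits only position 7 (and all 7 values in {1, 2, 3, 4, 5, 6, 7} must be used), so position 7 = 6.
Among the 6 still-open variables, 7 fits only position 3 (and all 6 values in {1, 2, 3, 4, 5, 7} must be used), so position 3 = 7.
position 2 and position 6 between them cover only {1, 2} — a naked pair. Remove those values from position 1, position 4, position 5.
So 5 goes to position 4.

position 4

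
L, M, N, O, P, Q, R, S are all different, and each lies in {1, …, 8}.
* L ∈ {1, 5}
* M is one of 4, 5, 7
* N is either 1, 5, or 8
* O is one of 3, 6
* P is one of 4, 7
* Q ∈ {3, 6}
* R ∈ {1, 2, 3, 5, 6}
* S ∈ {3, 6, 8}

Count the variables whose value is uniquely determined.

2

Among the 8 variables, 2 fits only R (and all 8 values in {1, 2, 3, 4, 5, 6, 7, 8} must be used), so R = 2.
O and Q between them cover only {3, 6} — a naked pair. Remove those values from S.
S has just one choice, so S = 8. Strike 8 from N.
L and N share exactly the 2 values {1, 5}; by pigeonhole those values go to them, so strike 1, 5 from M.
Determined: R=2, S=8. The other variables each still have more than one consistent value. That makes 2.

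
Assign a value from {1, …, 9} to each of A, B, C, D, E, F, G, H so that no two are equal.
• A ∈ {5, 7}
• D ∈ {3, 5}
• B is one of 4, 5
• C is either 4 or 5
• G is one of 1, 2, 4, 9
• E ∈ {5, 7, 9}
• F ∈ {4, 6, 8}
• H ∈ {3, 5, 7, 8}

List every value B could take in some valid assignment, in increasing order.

B and C share exactly the 2 values {4, 5}; by pigeonhole those values go to them, so strike 4, 5 from A, D, E, F, G, H.
A's domain is down to {7}, so A = 7. So E, H can't be 7.
D has just one choice, so D = 3. Eliminate 3 elsewhere: H.
That leaves E = 9. Remove 9 from G.
H must be 8 (only option left). Remove 8 from F.
F's domain is down to {6}, so F = 6.
No further eliminations apply; B can still be any of 4, 5.

4, 5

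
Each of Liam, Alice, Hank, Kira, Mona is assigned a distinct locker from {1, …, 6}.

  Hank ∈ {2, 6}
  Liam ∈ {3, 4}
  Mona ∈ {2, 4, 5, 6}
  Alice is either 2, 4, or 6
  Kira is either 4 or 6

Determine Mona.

5

The 5 variables together cover exactly {2, 3, 4, 5, 6} — 5 values for 5 variables — and 3 appears only in Liam's list, so Liam = 3.
The 4 still-open variables together cover exactly {2, 4, 5, 6} — 4 values for 4 variables — and 5 appears only in Mona's list, so Mona = 5.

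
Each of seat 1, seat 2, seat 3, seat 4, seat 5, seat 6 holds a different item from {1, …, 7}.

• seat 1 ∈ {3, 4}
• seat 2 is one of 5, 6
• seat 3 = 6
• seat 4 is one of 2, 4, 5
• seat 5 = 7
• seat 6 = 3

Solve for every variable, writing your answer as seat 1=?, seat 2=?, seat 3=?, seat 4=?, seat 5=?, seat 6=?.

seat 3's domain is down to {6}, so seat 3 = 6. Remove 6 from seat 2.
seat 5 has just one choice, so seat 5 = 7.
seat 6 must be 3 (only option left). Remove 3 from seat 1.
seat 1 must be 4 (only option left). Strike 4 from seat 4.
seat 2 has just one choice, so seat 2 = 5. So seat 4 can't be 5.
That leaves seat 4 = 2.

seat 1=4, seat 2=5, seat 3=6, seat 4=2, seat 5=7, seat 6=3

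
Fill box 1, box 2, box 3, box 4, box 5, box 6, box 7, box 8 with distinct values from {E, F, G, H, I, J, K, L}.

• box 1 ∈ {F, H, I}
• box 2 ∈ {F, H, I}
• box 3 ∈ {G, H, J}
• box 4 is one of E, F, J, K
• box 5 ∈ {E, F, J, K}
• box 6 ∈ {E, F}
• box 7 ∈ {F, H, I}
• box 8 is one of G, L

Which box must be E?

box 6

The 8 variables together cover exactly {E, F, G, H, I, J, K, L} — 8 values for 8 variables — and L appears only in box 8's list, so box 8 = L.
The 7 still-open variables draw from only 7 values {E, F, G, H, I, J, K}, so each is used; only box 3 can be G, hence box 3 = G.
box 1, box 2, box 7 between them cover only {F, H, I} — a naked triple. Remove those values from box 4, box 5, box 6.
So E goes to box 6.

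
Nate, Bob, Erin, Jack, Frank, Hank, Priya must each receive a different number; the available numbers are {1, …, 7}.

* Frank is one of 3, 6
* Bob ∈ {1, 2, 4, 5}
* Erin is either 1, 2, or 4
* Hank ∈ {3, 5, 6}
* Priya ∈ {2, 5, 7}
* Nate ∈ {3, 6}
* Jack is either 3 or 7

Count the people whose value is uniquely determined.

3

The 2 variables Nate and Frank are confined to {3, 6}, which locks those values in; drop them from Jack, Hank.
That leaves Jack = 7. Strike 7 from Priya.
Hank's domain is down to {5}, so Hank = 5. Eliminate 5 elsewhere: Bob, Priya.
That leaves Priya = 2. So Bob, Erin can't be 2.
Determined: Jack=7, Hank=5, Priya=2. The other people each still have more than one consistent value. That makes 3.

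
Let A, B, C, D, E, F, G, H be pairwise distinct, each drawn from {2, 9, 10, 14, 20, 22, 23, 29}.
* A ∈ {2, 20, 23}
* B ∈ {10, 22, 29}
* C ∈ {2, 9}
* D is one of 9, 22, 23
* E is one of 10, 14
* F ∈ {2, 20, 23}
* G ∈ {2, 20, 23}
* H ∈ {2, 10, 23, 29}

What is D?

22

The 8 variables draw from only 8 values {2, 9, 10, 14, 20, 22, 23, 29}, so each is used; only E can be 14, hence E = 14.
A, F, G between them cover only {2, 20, 23} — a naked triple. Remove those values from C, D, H.
That leaves C = 9. Remove 9 from D.
So D = 22.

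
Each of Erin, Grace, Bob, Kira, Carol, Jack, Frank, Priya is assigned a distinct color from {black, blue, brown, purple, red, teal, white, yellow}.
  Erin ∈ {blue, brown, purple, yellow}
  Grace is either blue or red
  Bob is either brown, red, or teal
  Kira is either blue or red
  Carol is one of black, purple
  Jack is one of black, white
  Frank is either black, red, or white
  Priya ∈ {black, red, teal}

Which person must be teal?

The 8 variables draw from only 8 values {black, blue, brown, purple, red, teal, white, yellow}, so each is used; only Erin can be yellow, hence Erin = yellow.
The 7 still-open variables draw from only 7 values {black, blue, brown, purple, red, teal, white}, so each is used; only Bob can be brown, hence Bob = brown.
Among the 6 still-open variables, purple fits only Carol (and all 6 values in {black, blue, purple, red, teal, white} must be used), so Carol = purple.
The 5 still-open variables draw from only 5 values {black, blue, red, teal, white}, so each is used; only Priya can be teal, hence Priya = teal.

Priya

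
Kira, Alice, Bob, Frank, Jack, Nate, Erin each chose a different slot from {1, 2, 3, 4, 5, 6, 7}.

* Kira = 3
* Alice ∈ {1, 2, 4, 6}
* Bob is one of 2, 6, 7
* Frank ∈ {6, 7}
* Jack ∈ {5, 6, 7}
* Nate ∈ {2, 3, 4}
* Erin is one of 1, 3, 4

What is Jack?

5

Kira has just one choice, so Kira = 3. Strike 3 from Nate, Erin.
The 6 still-open variables together cover exactly {1, 2, 4, 5, 6, 7} — 6 values for 6 variables — and 5 appears only in Jack's list, so Jack = 5.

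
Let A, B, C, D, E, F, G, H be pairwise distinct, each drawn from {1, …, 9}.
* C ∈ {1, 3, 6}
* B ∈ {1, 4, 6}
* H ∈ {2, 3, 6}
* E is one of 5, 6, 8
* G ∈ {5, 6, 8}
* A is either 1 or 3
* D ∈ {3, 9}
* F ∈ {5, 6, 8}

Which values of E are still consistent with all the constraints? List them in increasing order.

Among the 8 variables, 2 fits only H (and all 8 values in {1, 2, 3, 4, 5, 6, 8, 9} must be used), so H = 2.
The 7 still-open variables together cover exactly {1, 3, 4, 5, 6, 8, 9} — 7 values for 7 variables — and 4 appears only in B's list, so B = 4.
Among the 6 still-open variables, 9 fits only D (and all 6 values in {1, 3, 5, 6, 8, 9} must be used), so D = 9.
E, F, G between them cover only {5, 6, 8} — a naked triple. Remove those values from C.
No further eliminations apply; E can still be any of 5, 6, 8.

5, 6, 8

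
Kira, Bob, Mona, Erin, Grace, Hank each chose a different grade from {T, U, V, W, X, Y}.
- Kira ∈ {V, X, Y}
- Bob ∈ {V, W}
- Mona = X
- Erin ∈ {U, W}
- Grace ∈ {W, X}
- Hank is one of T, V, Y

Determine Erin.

U

Mona's domain is down to {X}, so Mona = X. Remove X from Kira, Grace.
Grace's domain is down to {W}, so Grace = W. Strike W from Bob, Erin.
So Erin = U.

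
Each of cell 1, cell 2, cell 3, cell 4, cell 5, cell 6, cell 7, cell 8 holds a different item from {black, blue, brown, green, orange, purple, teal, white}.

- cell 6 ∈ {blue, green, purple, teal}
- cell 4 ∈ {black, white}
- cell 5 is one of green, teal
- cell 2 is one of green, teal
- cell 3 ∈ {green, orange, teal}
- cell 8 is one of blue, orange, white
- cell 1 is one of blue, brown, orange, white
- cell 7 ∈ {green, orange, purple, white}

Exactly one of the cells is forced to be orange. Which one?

cell 3

The 8 variables together cover exactly {black, blue, brown, green, orange, purple, teal, white} — 8 values for 8 variables — and black appears only in cell 4's list, so cell 4 = black.
The 7 still-open variables draw from only 7 values {blue, brown, green, orange, purple, teal, white}, so each is used; only cell 1 can be brown, hence cell 1 = brown.
cell 2 and cell 5 share exactly the 2 values {green, teal}; by pigeonhole those values go to them, so strike green, teal from cell 3, cell 6, cell 7.
So orange goes to cell 3.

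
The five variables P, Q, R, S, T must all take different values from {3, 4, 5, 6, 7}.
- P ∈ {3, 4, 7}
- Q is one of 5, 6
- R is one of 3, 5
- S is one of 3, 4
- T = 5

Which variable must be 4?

S

T's domain is down to {5}, so T = 5. Strike 5 from Q, R.
Q has just one choice, so Q = 6.
That leaves R = 3. Strike 3 from P, S.
So 4 goes to S.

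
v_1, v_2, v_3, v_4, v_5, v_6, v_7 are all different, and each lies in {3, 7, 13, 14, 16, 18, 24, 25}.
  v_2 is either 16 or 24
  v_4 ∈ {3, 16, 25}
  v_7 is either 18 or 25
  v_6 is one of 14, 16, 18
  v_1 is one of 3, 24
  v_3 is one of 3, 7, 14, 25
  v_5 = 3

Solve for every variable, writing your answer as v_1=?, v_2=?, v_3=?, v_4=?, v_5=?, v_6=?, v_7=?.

v_5 must be 3 (only option left). Eliminate 3 elsewhere: v_1, v_3, v_4.
v_1 must be 24 (only option left). Remove 24 from v_2.
v_2 has just one choice, so v_2 = 16. So v_4, v_6 can't be 16.
That leaves v_4 = 25. Eliminate 25 elsewhere: v_3, v_7.
v_7 must be 18 (only option left). Eliminate 18 elsewhere: v_6.
That leaves v_6 = 14. Strike 14 from v_3.
v_3 has just one choice, so v_3 = 7.

v_1=24, v_2=16, v_3=7, v_4=25, v_5=3, v_6=14, v_7=18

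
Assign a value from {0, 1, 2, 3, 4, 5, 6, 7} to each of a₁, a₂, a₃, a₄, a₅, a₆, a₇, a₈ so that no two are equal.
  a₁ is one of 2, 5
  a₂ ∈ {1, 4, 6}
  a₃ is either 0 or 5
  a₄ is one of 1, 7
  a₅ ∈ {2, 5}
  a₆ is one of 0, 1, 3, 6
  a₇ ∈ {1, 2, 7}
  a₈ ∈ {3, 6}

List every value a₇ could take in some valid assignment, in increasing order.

The 8 variables draw from only 8 values {0, 1, 2, 3, 4, 5, 6, 7}, so each is used; only a₂ can be 4, hence a₂ = 4.
a₁ and a₅ between them cover only {2, 5} — a naked pair. Remove those values from a₃, a₇.
That leaves a₃ = 0. Eliminate 0 elsewhere: a₆.
The 2 variables a₄ and a₇ are confined to {1, 7}, which locks those values in; drop them from a₆.
No further eliminations apply; a₇ can still be any of 1, 7.

1, 7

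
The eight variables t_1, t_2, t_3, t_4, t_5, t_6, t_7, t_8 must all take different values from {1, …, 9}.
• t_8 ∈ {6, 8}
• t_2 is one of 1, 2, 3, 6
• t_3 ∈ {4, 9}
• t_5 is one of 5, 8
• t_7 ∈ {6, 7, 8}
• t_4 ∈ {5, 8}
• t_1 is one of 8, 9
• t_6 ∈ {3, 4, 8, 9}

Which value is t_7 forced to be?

t_4 and t_5 share exactly the 2 values {5, 8}; by pigeonhole those values go to them, so strike 5, 8 from t_1, t_6, t_7, t_8.
That leaves t_1 = 9. Eliminate 9 elsewhere: t_3, t_6.
t_3 must be 4 (only option left). Eliminate 4 elsewhere: t_6.
That leaves t_6 = 3. So t_2 can't be 3.
t_8 must be 6 (only option left). Strike 6 from t_2, t_7.
So t_7 = 7.

7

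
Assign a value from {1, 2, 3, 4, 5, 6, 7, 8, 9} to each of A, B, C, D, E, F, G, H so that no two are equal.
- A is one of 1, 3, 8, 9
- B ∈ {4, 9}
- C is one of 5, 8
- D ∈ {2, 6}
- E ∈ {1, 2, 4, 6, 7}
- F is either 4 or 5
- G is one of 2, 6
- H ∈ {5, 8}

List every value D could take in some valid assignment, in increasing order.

2, 6

The 2 variables C and H are confined to {5, 8}, which locks those values in; drop them from A, F.
F has just one choice, so F = 4. So B, E can't be 4.
B's domain is down to {9}, so B = 9. Strike 9 from A.
The 2 variables D and G are confined to {2, 6}, which locks those values in; drop them from E.
No further eliminations apply; D can still be any of 2, 6.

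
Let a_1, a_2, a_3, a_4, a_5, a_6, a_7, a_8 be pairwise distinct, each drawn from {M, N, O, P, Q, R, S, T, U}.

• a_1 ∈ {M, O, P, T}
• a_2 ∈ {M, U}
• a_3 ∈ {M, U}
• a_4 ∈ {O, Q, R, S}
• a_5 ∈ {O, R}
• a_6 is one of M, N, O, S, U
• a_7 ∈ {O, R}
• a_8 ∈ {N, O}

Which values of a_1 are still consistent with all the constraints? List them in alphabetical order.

a_2 and a_3 between them cover only {M, U} — a naked pair. Remove those values from a_1, a_6.
The 2 variables a_5 and a_7 are confined to {O, R}, which locks those values in; drop them from a_1, a_4, a_6, a_8.
a_8's domain is down to {N}, so a_8 = N. So a_6 can't be N.
a_6's domain is down to {S}, so a_6 = S. So a_4 can't be S.
a_4 has just one choice, so a_4 = Q.
No further eliminations apply; a_1 can still be any of P, T.

P, T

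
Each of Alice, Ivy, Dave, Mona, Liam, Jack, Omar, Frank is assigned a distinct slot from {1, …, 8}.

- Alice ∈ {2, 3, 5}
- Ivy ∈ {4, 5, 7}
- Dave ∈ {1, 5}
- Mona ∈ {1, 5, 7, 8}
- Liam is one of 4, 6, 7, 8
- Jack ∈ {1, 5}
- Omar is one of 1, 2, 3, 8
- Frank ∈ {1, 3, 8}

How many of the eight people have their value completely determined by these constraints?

3

The 8 variables draw from only 8 values {1, 2, 3, 4, 5, 6, 7, 8}, so each is used; only Liam can be 6, hence Liam = 6.
Among the 7 still-open variables, 4 fits only Ivy (and all 7 values in {1, 2, 3, 4, 5, 7, 8} must be used), so Ivy = 4.
The 6 still-open variables together cover exactly {1, 2, 3, 5, 7, 8} — 6 values for 6 variables — and 7 appears only in Mona's list, so Mona = 7.
Dave and Jack share exactly the 2 values {1, 5}; by pigeonhole those values go to them, so strike 1, 5 from Alice, Omar, Frank.
Determined: Ivy=4, Mona=7, Liam=6. The other people each still have more than one consistent value. That makes 3.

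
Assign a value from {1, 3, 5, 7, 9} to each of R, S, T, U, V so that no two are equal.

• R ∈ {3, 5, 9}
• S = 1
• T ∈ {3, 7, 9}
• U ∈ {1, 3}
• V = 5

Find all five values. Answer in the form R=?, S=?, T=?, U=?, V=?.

R=9, S=1, T=7, U=3, V=5

S's domain is down to {1}, so S = 1. Remove 1 from U.
U's domain is down to {3}, so U = 3. Strike 3 from R, T.
That leaves V = 5. Strike 5 from R.
That leaves R = 9. Strike 9 from T.
That leaves T = 7.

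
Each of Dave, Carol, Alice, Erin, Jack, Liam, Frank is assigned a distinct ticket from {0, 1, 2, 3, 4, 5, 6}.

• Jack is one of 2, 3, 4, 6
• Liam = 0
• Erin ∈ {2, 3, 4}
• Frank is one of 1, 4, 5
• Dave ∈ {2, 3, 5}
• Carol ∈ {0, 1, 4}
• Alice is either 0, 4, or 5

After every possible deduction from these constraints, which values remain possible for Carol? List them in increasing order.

1, 4

Liam has just one choice, so Liam = 0. Remove 0 from Carol, Alice.
The 6 still-open variables draw from only 6 values {1, 2, 3, 4, 5, 6}, so each is used; only Jack can be 6, hence Jack = 6.
Carol, Alice, Frank between them cover only {1, 4, 5} — a naked triple. Remove those values from Dave, Erin.
No further eliminations apply; Carol can still be any of 1, 4.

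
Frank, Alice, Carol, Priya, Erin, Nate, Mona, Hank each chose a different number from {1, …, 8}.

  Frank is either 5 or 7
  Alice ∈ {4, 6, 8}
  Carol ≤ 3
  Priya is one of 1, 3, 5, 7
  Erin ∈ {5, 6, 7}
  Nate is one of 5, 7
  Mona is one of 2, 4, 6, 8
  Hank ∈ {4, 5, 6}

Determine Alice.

Frank and Nate share exactly the 2 values {5, 7}; by pigeonhole those values go to them, so strike 5, 7 from Priya, Erin, Hank.
Erin has just one choice, so Erin = 6. So Alice, Mona, Hank can't be 6.
Hank has just one choice, so Hank = 4. So Alice, Mona can't be 4.
So Alice = 8.

8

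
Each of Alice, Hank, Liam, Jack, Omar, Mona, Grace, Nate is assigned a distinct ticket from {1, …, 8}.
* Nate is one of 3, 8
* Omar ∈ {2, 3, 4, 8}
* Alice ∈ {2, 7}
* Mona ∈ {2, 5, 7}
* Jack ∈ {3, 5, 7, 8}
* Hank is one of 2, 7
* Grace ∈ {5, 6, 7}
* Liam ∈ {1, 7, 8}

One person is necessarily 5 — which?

The 8 variables together cover exactly {1, 2, 3, 4, 5, 6, 7, 8} — 8 values for 8 variables — and 1 appears only in Liam's list, so Liam = 1.
Among the 7 still-open variables, 4 fits only Omar (and all 7 values in {2, 3, 4, 5, 6, 7, 8} must be used), so Omar = 4.
Among the 6 still-open variables, 6 fits only Grace (and all 6 values in {2, 3, 5, 6, 7, 8} must be used), so Grace = 6.
Alice and Hank between them cover only {2, 7} — a naked pair. Remove those values from Jack, Mona.
So 5 goes to Mona.

Mona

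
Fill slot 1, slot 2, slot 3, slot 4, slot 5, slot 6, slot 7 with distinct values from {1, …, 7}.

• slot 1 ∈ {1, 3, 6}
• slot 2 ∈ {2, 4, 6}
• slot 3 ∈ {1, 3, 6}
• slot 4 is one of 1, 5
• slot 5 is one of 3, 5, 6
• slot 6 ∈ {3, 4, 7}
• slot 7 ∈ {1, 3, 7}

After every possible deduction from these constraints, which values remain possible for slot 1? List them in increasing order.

The 7 variables together cover exactly {1, 2, 3, 4, 5, 6, 7} — 7 values for 7 variables — and 2 appears only in slot 2's list, so slot 2 = 2.
The 6 still-open variables draw from only 6 values {1, 3, 4, 5, 6, 7}, so each is used; only slot 6 can be 4, hence slot 6 = 4.
The 5 still-open variables together cover exactly {1, 3, 5, 6, 7} — 5 values for 5 variables — and 7 appears only in slot 7's list, so slot 7 = 7.
No further eliminations apply; slot 1 can still be any of 1, 3, 6.

1, 3, 6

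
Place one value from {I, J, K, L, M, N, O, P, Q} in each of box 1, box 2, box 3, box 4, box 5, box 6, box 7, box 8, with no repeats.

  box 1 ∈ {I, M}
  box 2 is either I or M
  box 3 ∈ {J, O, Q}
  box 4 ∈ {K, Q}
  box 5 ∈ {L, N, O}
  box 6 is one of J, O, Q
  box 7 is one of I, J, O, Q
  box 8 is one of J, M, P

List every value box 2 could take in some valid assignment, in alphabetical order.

The 2 variables box 1 and box 2 are confined to {I, M}, which locks those values in; drop them from box 7, box 8.
box 3, box 6, box 7 share exactly the 3 values {J, O, Q}; by pigeonhole those values go to them, so strike J, O, Q from box 4, box 5, box 8.
box 4 must be K (only option left).
That leaves box 8 = P.
No further eliminations apply; box 2 can still be any of I, M.

I, M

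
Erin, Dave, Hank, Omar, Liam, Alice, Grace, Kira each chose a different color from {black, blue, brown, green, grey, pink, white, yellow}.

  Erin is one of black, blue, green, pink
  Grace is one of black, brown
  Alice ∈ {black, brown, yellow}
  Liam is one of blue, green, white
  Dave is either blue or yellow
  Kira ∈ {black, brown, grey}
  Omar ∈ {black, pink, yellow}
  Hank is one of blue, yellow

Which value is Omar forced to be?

pink

Among the 8 variables, grey fits only Kira (and all 8 values in {black, blue, brown, green, grey, pink, white, yellow} must be used), so Kira = grey.
Among the 7 still-open variables, white fits only Liam (and all 7 values in {black, blue, brown, green, pink, white, yellow} must be used), so Liam = white.
The 6 still-open variables draw from only 6 values {black, blue, brown, green, pink, yellow}, so each is used; only Erin can be green, hence Erin = green.
Among the 5 still-open variables, pink fits only Omar (and all 5 values in {black, blue, brown, pink, yellow} must be used), so Omar = pink.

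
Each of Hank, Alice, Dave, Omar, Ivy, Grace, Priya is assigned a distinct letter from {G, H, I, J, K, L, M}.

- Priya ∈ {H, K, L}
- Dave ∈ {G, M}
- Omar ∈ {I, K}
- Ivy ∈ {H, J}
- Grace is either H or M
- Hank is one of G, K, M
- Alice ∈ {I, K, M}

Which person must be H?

Grace

Among the 7 variables, J fits only Ivy (and all 7 values in {G, H, I, J, K, L, M} must be used), so Ivy = J.
Among the 6 still-open variables, L fits only Priya (and all 6 values in {G, H, I, K, L, M} must be used), so Priya = L.
The 5 still-open variables draw from only 5 values {G, H, I, K, M}, so each is used; only Grace can be H, hence Grace = H.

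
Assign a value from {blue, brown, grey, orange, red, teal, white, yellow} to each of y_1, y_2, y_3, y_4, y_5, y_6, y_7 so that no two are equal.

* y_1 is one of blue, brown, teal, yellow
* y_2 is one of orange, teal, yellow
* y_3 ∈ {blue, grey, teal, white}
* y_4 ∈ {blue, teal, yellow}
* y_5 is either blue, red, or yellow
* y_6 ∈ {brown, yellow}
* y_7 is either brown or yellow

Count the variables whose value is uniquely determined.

2

y_6 and y_7 share exactly the 2 values {brown, yellow}; by pigeonhole those values go to them, so strike brown, yellow from y_1, y_2, y_4, y_5.
y_1 and y_4 between them cover only {blue, teal} — a naked pair. Remove those values from y_2, y_3, y_5.
y_2's domain is down to {orange}, so y_2 = orange.
y_5 must be red (only option left).
Determined: y_2=orange, y_5=red. The other variables each still have more than one consistent value. That makes 2.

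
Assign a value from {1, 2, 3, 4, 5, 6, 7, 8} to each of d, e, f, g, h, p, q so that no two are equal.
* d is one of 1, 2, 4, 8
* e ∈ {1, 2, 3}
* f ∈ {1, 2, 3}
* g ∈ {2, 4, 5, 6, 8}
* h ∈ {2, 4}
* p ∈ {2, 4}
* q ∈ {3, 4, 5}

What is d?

8

The 7 variables together cover exactly {1, 2, 3, 4, 5, 6, 8} — 7 values for 7 variables — and 6 appears only in g's list, so g = 6.
The 6 still-open variables draw from only 6 values {1, 2, 3, 4, 5, 8}, so each is used; only q can be 5, hence q = 5.
The 5 still-open variables draw from only 5 values {1, 2, 3, 4, 8}, so each is used; only d can be 8, hence d = 8.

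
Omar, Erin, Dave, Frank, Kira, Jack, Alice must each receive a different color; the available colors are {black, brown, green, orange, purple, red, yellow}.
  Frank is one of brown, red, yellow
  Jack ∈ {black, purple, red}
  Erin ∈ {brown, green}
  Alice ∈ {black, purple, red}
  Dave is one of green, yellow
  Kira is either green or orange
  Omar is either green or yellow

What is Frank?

The 7 variables draw from only 7 values {black, brown, green, orange, purple, red, yellow}, so each is used; only Kira can be orange, hence Kira = orange.
Omar and Dave share exactly the 2 values {green, yellow}; by pigeonhole those values go to them, so strike green, yellow from Erin, Frank.
That leaves Erin = brown. So Frank can't be brown.
So Frank = red.

red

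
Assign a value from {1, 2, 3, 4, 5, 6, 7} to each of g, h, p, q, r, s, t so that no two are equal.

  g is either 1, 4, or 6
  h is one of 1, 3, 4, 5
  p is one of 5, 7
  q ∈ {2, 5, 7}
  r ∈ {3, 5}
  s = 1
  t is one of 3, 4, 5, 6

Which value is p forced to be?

s must be 1 (only option left). Eliminate 1 elsewhere: g, h.
The 6 still-open variables together cover exactly {2, 3, 4, 5, 6, 7} — 6 values for 6 variables — and 2 appears only in q's list, so q = 2.
Among the 5 still-open variables, 7 fits only p (and all 5 values in {3, 4, 5, 6, 7} must be used), so p = 7.

7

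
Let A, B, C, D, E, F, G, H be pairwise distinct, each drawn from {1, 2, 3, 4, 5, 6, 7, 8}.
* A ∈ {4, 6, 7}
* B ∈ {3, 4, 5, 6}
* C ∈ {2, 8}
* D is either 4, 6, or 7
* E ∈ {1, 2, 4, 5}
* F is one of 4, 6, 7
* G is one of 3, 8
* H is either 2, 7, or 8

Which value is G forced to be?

3

The 8 variables together cover exactly {1, 2, 3, 4, 5, 6, 7, 8} — 8 values for 8 variables — and 1 appears only in E's list, so E = 1.
Among the 7 still-open variables, 5 fits only B (and all 7 values in {2, 3, 4, 5, 6, 7, 8} must be used), so B = 5.
The 6 still-open variables together cover exactly {2, 3, 4, 6, 7, 8} — 6 values for 6 variables — and 3 appears only in G's list, so G = 3.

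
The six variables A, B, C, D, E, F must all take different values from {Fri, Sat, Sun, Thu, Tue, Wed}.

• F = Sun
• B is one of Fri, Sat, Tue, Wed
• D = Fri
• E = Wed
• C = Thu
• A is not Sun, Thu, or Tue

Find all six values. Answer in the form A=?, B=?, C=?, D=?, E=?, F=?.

C's domain is down to {Thu}, so C = Thu.
That leaves D = Fri. Strike Fri from A, B.
E has just one choice, so E = Wed. Eliminate Wed elsewhere: A, B.
That leaves F = Sun.
A has just one choice, so A = Sat. Eliminate Sat elsewhere: B.
B must be Tue (only option left).

A=Sat, B=Tue, C=Thu, D=Fri, E=Wed, F=Sun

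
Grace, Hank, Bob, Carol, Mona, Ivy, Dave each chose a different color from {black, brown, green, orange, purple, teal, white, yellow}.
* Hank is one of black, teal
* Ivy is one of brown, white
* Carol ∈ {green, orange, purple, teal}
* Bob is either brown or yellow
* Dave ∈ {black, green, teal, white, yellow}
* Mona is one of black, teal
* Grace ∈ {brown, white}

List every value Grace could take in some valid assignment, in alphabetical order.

Grace and Ivy share exactly the 2 values {brown, white}; by pigeonhole those values go to them, so strike brown, white from Bob, Dave.
That leaves Bob = yellow. Eliminate yellow elsewhere: Dave.
Hank and Mona between them cover only {black, teal} — a naked pair. Remove those values from Carol, Dave.
Dave must be green (only option left). So Carol can't be green.
No further eliminations apply; Grace can still be any of brown, white.

brown, white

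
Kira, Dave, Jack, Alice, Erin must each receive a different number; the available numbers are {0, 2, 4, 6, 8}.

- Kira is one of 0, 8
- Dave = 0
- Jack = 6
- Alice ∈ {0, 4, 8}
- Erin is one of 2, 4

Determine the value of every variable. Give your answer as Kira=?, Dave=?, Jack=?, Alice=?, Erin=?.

Kira=8, Dave=0, Jack=6, Alice=4, Erin=2

Dave has just one choice, so Dave = 0. Eliminate 0 elsewhere: Kira, Alice.
Jack must be 6 (only option left).
Kira's domain is down to {8}, so Kira = 8. Eliminate 8 elsewhere: Alice.
Alice must be 4 (only option left). So Erin can't be 4.
Erin's domain is down to {2}, so Erin = 2.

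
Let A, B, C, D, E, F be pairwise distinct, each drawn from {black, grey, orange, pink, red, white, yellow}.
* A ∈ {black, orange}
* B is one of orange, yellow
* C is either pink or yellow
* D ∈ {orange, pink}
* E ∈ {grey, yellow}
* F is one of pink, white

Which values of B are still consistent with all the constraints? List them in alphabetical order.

Among the 6 variables, black fits only A (and all 6 values in {black, grey, orange, pink, white, yellow} must be used), so A = black.
Among the 5 still-open variables, grey fits only E (and all 5 values in {grey, orange, pink, white, yellow} must be used), so E = grey.
Among the 4 still-open variables, white fits only F (and all 4 values in {orange, pink, white, yellow} must be used), so F = white.
No further eliminations apply; B can still be any of orange, yellow.

orange, yellow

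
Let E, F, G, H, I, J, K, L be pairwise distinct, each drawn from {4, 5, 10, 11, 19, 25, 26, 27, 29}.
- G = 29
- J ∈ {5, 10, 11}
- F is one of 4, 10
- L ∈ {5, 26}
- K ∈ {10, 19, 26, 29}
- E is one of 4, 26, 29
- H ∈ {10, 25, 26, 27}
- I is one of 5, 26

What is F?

G must be 29 (only option left). Eliminate 29 elsewhere: E, K.
I and L between them cover only {5, 26} — a naked pair. Remove those values from E, H, J, K.
That leaves E = 4. Remove 4 from F.
So F = 10.

10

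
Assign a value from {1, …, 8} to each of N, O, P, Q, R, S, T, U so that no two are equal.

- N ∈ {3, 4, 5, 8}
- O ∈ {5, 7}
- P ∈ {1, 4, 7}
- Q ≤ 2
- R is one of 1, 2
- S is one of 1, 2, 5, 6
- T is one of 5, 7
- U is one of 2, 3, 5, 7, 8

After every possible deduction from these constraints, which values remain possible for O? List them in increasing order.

5, 7

Among the 8 variables, 6 fits only S (and all 8 values in {1, 2, 3, 4, 5, 6, 7, 8} must be used), so S = 6.
The 2 variables O and T are confined to {5, 7}, which locks those values in; drop them from N, P, U.
Q and R between them cover only {1, 2} — a naked pair. Remove those values from P, U.
P must be 4 (only option left). Remove 4 from N.
No further eliminations apply; O can still be any of 5, 7.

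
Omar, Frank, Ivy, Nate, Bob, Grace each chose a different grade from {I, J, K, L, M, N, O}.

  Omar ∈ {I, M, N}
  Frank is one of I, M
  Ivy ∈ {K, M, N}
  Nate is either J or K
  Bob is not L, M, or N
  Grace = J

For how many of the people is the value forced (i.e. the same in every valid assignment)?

Grace has just one choice, so Grace = J. Remove J from Nate, Bob.
Nate's domain is down to {K}, so Nate = K. Remove K from Ivy, Bob.
Among the 4 still-open variables, O fits only Bob (and all 4 values in {I, M, N, O} must be used), so Bob = O.
Determined: Nate=K, Bob=O, Grace=J. The other people each still have more than one consistent value. That makes 3.

3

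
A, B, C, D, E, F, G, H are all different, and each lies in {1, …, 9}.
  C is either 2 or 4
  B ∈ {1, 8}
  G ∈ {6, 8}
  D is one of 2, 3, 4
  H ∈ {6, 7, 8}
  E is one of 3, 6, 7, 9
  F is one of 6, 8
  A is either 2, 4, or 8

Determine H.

The 8 variables together cover exactly {1, 2, 3, 4, 6, 7, 8, 9} — 8 values for 8 variables — and 1 appears only in B's list, so B = 1.
The 7 still-open variables together cover exactly {2, 3, 4, 6, 7, 8, 9} — 7 values for 7 variables — and 9 appears only in E's list, so E = 9.
Among the 6 still-open variables, 3 fits only D (and all 6 values in {2, 3, 4, 6, 7, 8} must be used), so D = 3.
The 5 still-open variables together cover exactly {2, 4, 6, 7, 8} — 5 values for 5 variables — and 7 appears only in H's list, so H = 7.

7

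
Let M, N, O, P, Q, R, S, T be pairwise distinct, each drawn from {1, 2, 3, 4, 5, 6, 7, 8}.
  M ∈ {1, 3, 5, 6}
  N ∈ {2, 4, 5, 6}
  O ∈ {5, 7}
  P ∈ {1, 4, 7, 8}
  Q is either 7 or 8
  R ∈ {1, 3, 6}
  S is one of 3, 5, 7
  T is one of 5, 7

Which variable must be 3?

S

The 8 variables together cover exactly {1, 2, 3, 4, 5, 6, 7, 8} — 8 values for 8 variables — and 2 appears only in N's list, so N = 2.
Among the 7 still-open variables, 4 fits only P (and all 7 values in {1, 3, 4, 5, 6, 7, 8} must be used), so P = 4.
The 6 still-open variables together cover exactly {1, 3, 5, 6, 7, 8} — 6 values for 6 variables — and 8 appears only in Q's list, so Q = 8.
The 2 variables O and T are confined to {5, 7}, which locks those values in; drop them from M, S.
So 3 goes to S.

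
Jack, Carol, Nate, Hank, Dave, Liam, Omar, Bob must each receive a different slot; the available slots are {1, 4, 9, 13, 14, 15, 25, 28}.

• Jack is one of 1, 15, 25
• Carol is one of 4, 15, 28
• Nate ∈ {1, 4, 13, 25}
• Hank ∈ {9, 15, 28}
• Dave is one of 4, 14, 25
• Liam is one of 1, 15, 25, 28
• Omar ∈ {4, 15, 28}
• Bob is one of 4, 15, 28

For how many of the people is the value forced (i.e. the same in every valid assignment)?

The 8 variables together cover exactly {1, 4, 9, 13, 14, 15, 25, 28} — 8 values for 8 variables — and 9 appears only in Hank's list, so Hank = 9.
The 7 still-open variables together cover exactly {1, 4, 13, 14, 15, 25, 28} — 7 values for 7 variables — and 13 appears only in Nate's list, so Nate = 13.
The 6 still-open variables draw from only 6 values {1, 4, 14, 15, 25, 28}, so each is used; only Dave can be 14, hence Dave = 14.
Carol, Omar, Bob between them cover only {4, 15, 28} — a naked triple. Remove those values from Jack, Liam.
Determined: Nate=13, Hank=9, Dave=14. The other people each still have more than one consistent value. That makes 3.

3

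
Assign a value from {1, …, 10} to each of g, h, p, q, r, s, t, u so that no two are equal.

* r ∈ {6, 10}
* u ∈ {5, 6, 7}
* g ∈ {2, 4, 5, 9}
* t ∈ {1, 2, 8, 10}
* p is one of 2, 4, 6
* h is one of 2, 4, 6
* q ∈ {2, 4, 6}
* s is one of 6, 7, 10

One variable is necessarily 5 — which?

The 3 variables h, p, q are confined to {2, 4, 6}, which locks those values in; drop them from g, r, s, t, u.
r has just one choice, so r = 10. Eliminate 10 elsewhere: s, t.
s must be 7 (only option left). Strike 7 from u.
So 5 goes to u.

u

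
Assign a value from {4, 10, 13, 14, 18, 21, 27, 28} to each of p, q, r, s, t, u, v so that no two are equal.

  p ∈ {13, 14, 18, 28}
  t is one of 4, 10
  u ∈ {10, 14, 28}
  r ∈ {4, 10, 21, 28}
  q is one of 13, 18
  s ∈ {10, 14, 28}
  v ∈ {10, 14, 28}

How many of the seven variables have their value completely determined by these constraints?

2

Among the 7 variables, 21 fits only r (and all 7 values in {4, 10, 13, 14, 18, 21, 28} must be used), so r = 21.
The 6 still-open variables together cover exactly {4, 10, 13, 14, 18, 28} — 6 values for 6 variables — and 4 appears only in t's list, so t = 4.
s, u, v share exactly the 3 values {10, 14, 28}; by pigeonhole those values go to them, so strike 10, 14, 28 from p.
Determined: r=21, t=4. The other variables each still have more than one consistent value. That makes 2.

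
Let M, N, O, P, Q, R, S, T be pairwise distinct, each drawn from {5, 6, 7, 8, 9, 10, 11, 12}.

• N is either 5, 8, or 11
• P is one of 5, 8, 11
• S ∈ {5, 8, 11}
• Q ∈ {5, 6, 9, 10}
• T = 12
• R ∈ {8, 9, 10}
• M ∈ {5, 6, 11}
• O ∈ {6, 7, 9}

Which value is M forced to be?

T has just one choice, so T = 12.
The 7 still-open variables draw from only 7 values {5, 6, 7, 8, 9, 10, 11}, so each is used; only O can be 7, hence O = 7.
N, P, S share exactly the 3 values {5, 8, 11}; by pigeonhole those values go to them, so strike 5, 8, 11 from M, Q, R.
So M = 6.

6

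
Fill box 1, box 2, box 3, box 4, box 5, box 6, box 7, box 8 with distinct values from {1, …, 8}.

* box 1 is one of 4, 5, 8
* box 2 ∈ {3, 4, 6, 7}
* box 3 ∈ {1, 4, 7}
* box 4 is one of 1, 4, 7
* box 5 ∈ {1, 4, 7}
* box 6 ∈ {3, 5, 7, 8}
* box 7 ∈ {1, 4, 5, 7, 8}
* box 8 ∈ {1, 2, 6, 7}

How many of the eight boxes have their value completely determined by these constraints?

3

The 8 variables together cover exactly {1, 2, 3, 4, 5, 6, 7, 8} — 8 values for 8 variables — and 2 appears only in box 8's list, so box 8 = 2.
The 7 still-open variables draw from only 7 values {1, 3, 4, 5, 6, 7, 8}, so each is used; only box 2 can be 6, hence box 2 = 6.
The 6 still-open variables draw from only 6 values {1, 3, 4, 5, 7, 8}, so each is used; only box 6 can be 3, hence box 6 = 3.
The 3 variables box 3, box 4, box 5 are confined to {1, 4, 7}, which locks those values in; drop them from box 1, box 7.
Determined: box 2=6, box 6=3, box 8=2. The other boxes each still have more than one consistent value. That makes 3.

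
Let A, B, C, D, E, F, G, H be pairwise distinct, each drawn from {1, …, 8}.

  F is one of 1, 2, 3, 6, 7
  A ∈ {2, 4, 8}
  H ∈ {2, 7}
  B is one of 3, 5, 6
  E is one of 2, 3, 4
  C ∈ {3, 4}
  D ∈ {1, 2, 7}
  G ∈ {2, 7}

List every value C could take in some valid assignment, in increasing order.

3, 4

The 8 variables draw from only 8 values {1, 2, 3, 4, 5, 6, 7, 8}, so each is used; only B can be 5, hence B = 5.
The 7 still-open variables together cover exactly {1, 2, 3, 4, 6, 7, 8} — 7 values for 7 variables — and 6 appears only in F's list, so F = 6.
Among the 6 still-open variables, 1 fits only D (and all 6 values in {1, 2, 3, 4, 7, 8} must be used), so D = 1.
The 5 still-open variables draw from only 5 values {2, 3, 4, 7, 8}, so each is used; only A can be 8, hence A = 8.
The 2 variables G and H are confined to {2, 7}, which locks those values in; drop them from E.
No further eliminations apply; C can still be any of 3, 4.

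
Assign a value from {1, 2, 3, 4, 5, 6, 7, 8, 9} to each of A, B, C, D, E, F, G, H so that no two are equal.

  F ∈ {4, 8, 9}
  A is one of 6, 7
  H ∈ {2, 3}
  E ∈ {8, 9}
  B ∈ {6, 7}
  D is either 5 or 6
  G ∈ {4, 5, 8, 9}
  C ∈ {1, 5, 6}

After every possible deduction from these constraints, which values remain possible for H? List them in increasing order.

The 2 variables A and B are confined to {6, 7}, which locks those values in; drop them from C, D.
That leaves D = 5. Eliminate 5 elsewhere: C, G.
That leaves C = 1.
No further eliminations apply; H can still be any of 2, 3.

2, 3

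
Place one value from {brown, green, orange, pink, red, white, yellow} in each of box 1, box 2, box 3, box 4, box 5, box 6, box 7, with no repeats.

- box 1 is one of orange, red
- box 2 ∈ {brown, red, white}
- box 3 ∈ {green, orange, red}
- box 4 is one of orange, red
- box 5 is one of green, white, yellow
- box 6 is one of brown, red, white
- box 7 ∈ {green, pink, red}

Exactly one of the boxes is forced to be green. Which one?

box 3

Among the 7 variables, pink fits only box 7 (and all 7 values in {brown, green, orange, pink, red, white, yellow} must be used), so box 7 = pink.
The 6 still-open variables draw from only 6 values {brown, green, orange, red, white, yellow}, so each is used; only box 5 can be yellow, hence box 5 = yellow.
The 5 still-open variables draw from only 5 values {brown, green, orange, red, white}, so each is used; only box 3 can be green, hence box 3 = green.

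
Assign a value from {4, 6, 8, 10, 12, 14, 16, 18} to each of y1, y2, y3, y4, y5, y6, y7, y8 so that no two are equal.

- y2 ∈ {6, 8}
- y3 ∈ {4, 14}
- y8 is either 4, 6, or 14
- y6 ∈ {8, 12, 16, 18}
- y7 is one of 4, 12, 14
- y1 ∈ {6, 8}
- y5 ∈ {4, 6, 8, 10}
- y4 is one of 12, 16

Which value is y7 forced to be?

12

Among the 8 variables, 10 fits only y5 (and all 8 values in {4, 6, 8, 10, 12, 14, 16, 18} must be used), so y5 = 10.
Among the 7 still-open variables, 18 fits only y6 (and all 7 values in {4, 6, 8, 12, 14, 16, 18} must be used), so y6 = 18.
The 6 still-open variables draw from only 6 values {4, 6, 8, 12, 14, 16}, so each is used; only y4 can be 16, hence y4 = 16.
Among the 5 still-open variables, 12 fits only y7 (and all 5 values in {4, 6, 8, 12, 14} must be used), so y7 = 12.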